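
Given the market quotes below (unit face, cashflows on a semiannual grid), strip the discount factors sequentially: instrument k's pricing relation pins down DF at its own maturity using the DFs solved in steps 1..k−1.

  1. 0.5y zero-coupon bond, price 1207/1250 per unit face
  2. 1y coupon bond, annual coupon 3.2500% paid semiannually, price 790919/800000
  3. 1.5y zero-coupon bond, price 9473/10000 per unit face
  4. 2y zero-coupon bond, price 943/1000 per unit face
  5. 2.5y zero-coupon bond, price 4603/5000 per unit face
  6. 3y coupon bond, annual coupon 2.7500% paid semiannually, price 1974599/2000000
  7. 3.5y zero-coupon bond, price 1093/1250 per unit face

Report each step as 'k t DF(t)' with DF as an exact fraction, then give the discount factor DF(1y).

step 1 [0.5y] zero: DF = P = 1207/1250 ≈ 0.965600
step 2 [1y] bond c/2=13/800: DF=(790919/800000 − 13/800·(0.965600))/(1+13/800) = 4787/5000 ≈ 0.957400
step 3 [1.5y] zero: DF = P = 9473/10000 ≈ 0.947300
step 4 [2y] zero: DF = P = 943/1000 ≈ 0.943000
step 5 [2.5y] zero: DF = P = 4603/5000 ≈ 0.920600
step 6 [3y] bond c/2=11/800: DF=(1974599/2000000 − 11/800·(0.965600+0.957400+0.947300+0.943000+0.920600))/(1+11/800) = 9097/10000 ≈ 0.909700
step 7 [3.5y] zero: DF = P = 1093/1250 ≈ 0.874400

1 1/2 1207/1250
2 1 4787/5000
3 3/2 9473/10000
4 2 943/1000
5 5/2 4603/5000
6 3 9097/10000
7 7/2 1093/1250
DF(1y) = 4787/5000 ≈ 0.957400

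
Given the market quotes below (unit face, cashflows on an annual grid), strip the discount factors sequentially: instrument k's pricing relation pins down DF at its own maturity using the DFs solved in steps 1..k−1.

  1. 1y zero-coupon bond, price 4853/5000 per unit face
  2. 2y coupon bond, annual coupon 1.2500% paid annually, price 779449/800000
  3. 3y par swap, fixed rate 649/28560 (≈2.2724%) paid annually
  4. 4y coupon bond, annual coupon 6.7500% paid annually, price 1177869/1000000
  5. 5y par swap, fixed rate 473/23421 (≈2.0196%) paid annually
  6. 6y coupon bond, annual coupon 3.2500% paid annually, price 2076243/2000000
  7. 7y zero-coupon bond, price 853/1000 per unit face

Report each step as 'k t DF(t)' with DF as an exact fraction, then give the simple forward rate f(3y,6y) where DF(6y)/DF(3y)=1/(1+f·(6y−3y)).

1 1 4853/5000
2 2 9503/10000
3 3 9351/10000
4 4 2307/2500
5 5 4527/5000
6 6 429/500
7 7 853/1000
f(3y,6y) = ((9351/10000)/(429/500) − 1)/(3) = 257/8580 ≈ 2.9953%

step 1 [1y] zero: DF = P = 4853/5000 ≈ 0.970600
step 2 [2y] bond c/1=1/80: DF=(779449/800000 − 1/80·(0.970600))/(1+1/80) = 9503/10000 ≈ 0.950300
step 3 [3y] swap r/1=649/28560: DF=(1 − 649/28560·(0.970600+0.950300))/(1+649/28560) = 9351/10000 ≈ 0.935100
step 4 [4y] bond c/1=27/400: DF=(1177869/1000000 − 27/400·(0.970600+0.950300+0.935100))/(1+27/400) = 2307/2500 ≈ 0.922800
step 5 [5y] swap r/1=473/23421: DF=(1 − 473/23421·(0.970600+0.950300+0.935100+0.922800))/(1+473/23421) = 4527/5000 ≈ 0.905400
step 6 [6y] bond c/1=13/400: DF=(2076243/2000000 − 13/400·(0.970600+0.950300+0.935100+0.922800+0.905400))/(1+13/400) = 429/500 ≈ 0.858000
step 7 [7y] zero: DF = P = 853/1000 ≈ 0.853000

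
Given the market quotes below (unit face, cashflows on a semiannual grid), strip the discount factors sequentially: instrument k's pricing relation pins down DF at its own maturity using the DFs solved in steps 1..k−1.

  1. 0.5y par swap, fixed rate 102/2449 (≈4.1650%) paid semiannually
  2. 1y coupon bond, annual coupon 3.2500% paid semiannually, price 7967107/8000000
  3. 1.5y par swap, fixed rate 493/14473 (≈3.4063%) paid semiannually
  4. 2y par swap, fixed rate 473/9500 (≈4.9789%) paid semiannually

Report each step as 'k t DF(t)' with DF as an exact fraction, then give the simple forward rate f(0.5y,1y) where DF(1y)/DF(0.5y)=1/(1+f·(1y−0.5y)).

step 1 [0.5y] swap r/2=51/2449: DF=(1 − 51/2449·(0))/(1+51/2449) = 2449/2500 ≈ 0.979600
step 2 [1y] bond c/2=13/800: DF=(7967107/8000000 − 13/800·(0.979600))/(1+13/800) = 9643/10000 ≈ 0.964300
step 3 [1.5y] swap r/2=493/28946: DF=(1 − 493/28946·(0.979600+0.964300))/(1+493/28946) = 9507/10000 ≈ 0.950700
step 4 [2y] swap r/2=473/19000: DF=(1 − 473/19000·(0.979600+0.964300+0.950700))/(1+473/19000) = 4527/5000 ≈ 0.905400

1 1/2 2449/2500
2 1 9643/10000
3 3/2 9507/10000
4 2 4527/5000
f(0.5y,1y) = ((2449/2500)/(9643/10000) − 1)/(1/2) = 306/9643 ≈ 3.1733%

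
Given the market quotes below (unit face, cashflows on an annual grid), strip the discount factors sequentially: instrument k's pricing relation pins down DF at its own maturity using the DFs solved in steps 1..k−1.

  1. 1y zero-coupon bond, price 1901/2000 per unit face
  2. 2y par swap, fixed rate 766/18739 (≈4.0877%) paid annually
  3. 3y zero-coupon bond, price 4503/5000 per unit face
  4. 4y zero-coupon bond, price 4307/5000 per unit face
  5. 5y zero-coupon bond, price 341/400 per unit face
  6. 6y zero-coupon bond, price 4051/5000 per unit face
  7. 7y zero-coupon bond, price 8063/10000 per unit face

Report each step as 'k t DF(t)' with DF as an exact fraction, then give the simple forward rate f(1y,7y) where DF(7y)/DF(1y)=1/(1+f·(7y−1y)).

step 1 [1y] zero: DF = P = 1901/2000 ≈ 0.950500
step 2 [2y] swap r/1=766/18739: DF=(1 − 766/18739·(0.950500))/(1+766/18739) = 4617/5000 ≈ 0.923400
step 3 [3y] zero: DF = P = 4503/5000 ≈ 0.900600
step 4 [4y] zero: DF = P = 4307/5000 ≈ 0.861400
step 5 [5y] zero: DF = P = 341/400 ≈ 0.852500
step 6 [6y] zero: DF = P = 4051/5000 ≈ 0.810200
step 7 [7y] zero: DF = P = 8063/10000 ≈ 0.806300

1 1 1901/2000
2 2 4617/5000
3 3 4503/5000
4 4 4307/5000
5 5 341/400
6 6 4051/5000
7 7 8063/10000
f(1y,7y) = ((1901/2000)/(8063/10000) − 1)/(6) = 721/24189 ≈ 2.9807%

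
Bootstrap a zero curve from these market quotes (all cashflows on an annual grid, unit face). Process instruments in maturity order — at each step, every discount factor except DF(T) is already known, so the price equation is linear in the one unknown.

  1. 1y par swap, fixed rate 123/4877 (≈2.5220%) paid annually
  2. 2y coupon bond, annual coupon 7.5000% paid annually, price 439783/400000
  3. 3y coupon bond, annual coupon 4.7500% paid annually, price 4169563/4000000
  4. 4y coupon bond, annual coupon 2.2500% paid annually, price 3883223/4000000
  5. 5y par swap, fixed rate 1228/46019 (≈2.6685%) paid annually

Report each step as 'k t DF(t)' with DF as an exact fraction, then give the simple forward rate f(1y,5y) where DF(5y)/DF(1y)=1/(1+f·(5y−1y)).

step 1 [1y] swap r/1=123/4877: DF=(1 − 123/4877·(0))/(1+123/4877) = 4877/5000 ≈ 0.975400
step 2 [2y] bond c/1=3/40: DF=(439783/400000 − 3/40·(0.975400))/(1+3/40) = 9547/10000 ≈ 0.954700
step 3 [3y] bond c/1=19/400: DF=(4169563/4000000 − 19/400·(0.975400+0.954700))/(1+19/400) = 2269/2500 ≈ 0.907600
step 4 [4y] bond c/1=9/400: DF=(3883223/4000000 − 9/400·(0.975400+0.954700+0.907600))/(1+9/400) = 887/1000 ≈ 0.887000
step 5 [5y] swap r/1=1228/46019: DF=(1 − 1228/46019·(0.975400+0.954700+0.907600+0.887000))/(1+1228/46019) = 2193/2500 ≈ 0.877200

1 1 4877/5000
2 2 9547/10000
3 3 2269/2500
4 4 887/1000
5 5 2193/2500
f(1y,5y) = ((4877/5000)/(2193/2500) − 1)/(4) = 491/17544 ≈ 2.7987%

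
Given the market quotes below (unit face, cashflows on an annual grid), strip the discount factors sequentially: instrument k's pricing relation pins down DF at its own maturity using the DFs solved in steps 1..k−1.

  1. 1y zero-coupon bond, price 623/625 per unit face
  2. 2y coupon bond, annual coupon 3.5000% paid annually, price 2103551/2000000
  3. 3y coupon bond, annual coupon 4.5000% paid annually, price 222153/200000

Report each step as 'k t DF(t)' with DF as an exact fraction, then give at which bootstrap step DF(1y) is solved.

step 1 [1y] zero: DF = P = 623/625 ≈ 0.996800
step 2 [2y] bond c/1=7/200: DF=(2103551/2000000 − 7/200·(0.996800))/(1+7/200) = 393/400 ≈ 0.982500
step 3 [3y] bond c/1=9/200: DF=(222153/200000 − 9/200·(0.996800+0.982500))/(1+9/200) = 9777/10000 ≈ 0.977700

1 1 623/625
2 2 393/400
3 3 9777/10000
DF(1y) is solved at step 1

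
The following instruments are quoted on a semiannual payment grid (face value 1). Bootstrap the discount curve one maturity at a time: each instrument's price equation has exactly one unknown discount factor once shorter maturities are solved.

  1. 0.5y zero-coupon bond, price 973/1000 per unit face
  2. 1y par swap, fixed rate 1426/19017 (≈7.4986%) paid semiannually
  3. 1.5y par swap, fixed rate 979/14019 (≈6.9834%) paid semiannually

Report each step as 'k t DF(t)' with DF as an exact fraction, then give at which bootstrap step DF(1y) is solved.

step 1 [0.5y] zero: DF = P = 973/1000 ≈ 0.973000
step 2 [1y] swap r/2=713/19017: DF=(1 − 713/19017·(0.973000))/(1+713/19017) = 9287/10000 ≈ 0.928700
step 3 [1.5y] swap r/2=979/28038: DF=(1 − 979/28038·(0.973000+0.928700))/(1+979/28038) = 9021/10000 ≈ 0.902100

1 1/2 973/1000
2 1 9287/10000
3 3/2 9021/10000
DF(1y) is solved at step 2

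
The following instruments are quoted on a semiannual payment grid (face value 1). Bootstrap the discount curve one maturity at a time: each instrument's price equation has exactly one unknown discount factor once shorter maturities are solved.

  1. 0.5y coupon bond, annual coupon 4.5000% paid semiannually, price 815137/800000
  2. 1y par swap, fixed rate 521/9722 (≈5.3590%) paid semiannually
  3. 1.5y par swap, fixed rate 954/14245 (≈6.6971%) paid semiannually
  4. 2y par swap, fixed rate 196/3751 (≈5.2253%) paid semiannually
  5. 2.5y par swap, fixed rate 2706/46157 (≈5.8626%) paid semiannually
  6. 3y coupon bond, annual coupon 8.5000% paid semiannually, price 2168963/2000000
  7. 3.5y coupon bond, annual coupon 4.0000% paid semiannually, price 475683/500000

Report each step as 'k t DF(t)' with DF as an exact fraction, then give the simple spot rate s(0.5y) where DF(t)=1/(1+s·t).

1 1/2 1993/2000
2 1 9479/10000
3 3/2 4523/5000
4 2 451/500
5 5/2 8647/10000
6 3 8521/10000
7 7/2 1651/2000
s(0.5y) = (1/(1993/2000) − 1)/(1/2) = 14/1993 ≈ 0.7025%

step 1 [0.5y] bond c/2=9/400: DF=(815137/800000 − 9/400·(0))/(1+9/400) = 1993/2000 ≈ 0.996500
step 2 [1y] swap r/2=521/19444: DF=(1 − 521/19444·(0.996500))/(1+521/19444) = 9479/10000 ≈ 0.947900
step 3 [1.5y] swap r/2=477/14245: DF=(1 − 477/14245·(0.996500+0.947900))/(1+477/14245) = 4523/5000 ≈ 0.904600
step 4 [2y] swap r/2=98/3751: DF=(1 − 98/3751·(0.996500+0.947900+0.904600))/(1+98/3751) = 451/500 ≈ 0.902000
step 5 [2.5y] swap r/2=1353/46157: DF=(1 − 1353/46157·(0.996500+0.947900+0.904600+0.902000))/(1+1353/46157) = 8647/10000 ≈ 0.864700
step 6 [3y] bond c/2=17/400: DF=(2168963/2000000 − 17/400·(0.996500+0.947900+0.904600+0.902000+0.864700))/(1+17/400) = 8521/10000 ≈ 0.852100
step 7 [3.5y] bond c/2=1/50: DF=(475683/500000 − 1/50·(0.996500+0.947900+0.904600+0.902000+0.864700+0.852100))/(1+1/50) = 1651/2000 ≈ 0.825500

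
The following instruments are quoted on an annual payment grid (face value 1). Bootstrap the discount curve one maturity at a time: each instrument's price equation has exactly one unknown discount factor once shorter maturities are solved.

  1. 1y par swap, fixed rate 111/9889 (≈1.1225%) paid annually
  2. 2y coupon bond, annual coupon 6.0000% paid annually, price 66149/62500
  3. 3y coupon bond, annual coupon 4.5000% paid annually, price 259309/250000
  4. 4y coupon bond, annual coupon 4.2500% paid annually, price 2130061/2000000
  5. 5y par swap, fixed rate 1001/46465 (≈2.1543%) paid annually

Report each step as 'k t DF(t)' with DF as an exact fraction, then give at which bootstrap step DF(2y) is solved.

1 1 9889/10000
2 2 377/400
3 3 4547/5000
4 4 4529/5000
5 5 8999/10000
DF(2y) is solved at step 2

step 1 [1y] swap r/1=111/9889: DF=(1 − 111/9889·(0))/(1+111/9889) = 9889/10000 ≈ 0.988900
step 2 [2y] bond c/1=3/50: DF=(66149/62500 − 3/50·(0.988900))/(1+3/50) = 377/400 ≈ 0.942500
step 3 [3y] bond c/1=9/200: DF=(259309/250000 − 9/200·(0.988900+0.942500))/(1+9/200) = 4547/5000 ≈ 0.909400
step 4 [4y] bond c/1=17/400: DF=(2130061/2000000 − 17/400·(0.988900+0.942500+0.909400))/(1+17/400) = 4529/5000 ≈ 0.905800
step 5 [5y] swap r/1=1001/46465: DF=(1 − 1001/46465·(0.988900+0.942500+0.909400+0.905800))/(1+1001/46465) = 8999/10000 ≈ 0.899900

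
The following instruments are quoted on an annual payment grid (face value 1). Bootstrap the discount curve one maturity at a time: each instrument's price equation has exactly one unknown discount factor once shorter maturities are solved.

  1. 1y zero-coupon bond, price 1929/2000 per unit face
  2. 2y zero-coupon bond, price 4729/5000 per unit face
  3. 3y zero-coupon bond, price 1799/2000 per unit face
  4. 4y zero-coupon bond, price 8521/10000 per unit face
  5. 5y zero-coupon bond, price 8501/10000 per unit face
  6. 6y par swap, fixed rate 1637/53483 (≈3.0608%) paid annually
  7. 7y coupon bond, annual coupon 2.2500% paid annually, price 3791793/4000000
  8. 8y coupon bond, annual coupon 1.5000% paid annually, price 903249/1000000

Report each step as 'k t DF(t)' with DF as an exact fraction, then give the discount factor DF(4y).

1 1 1929/2000
2 2 4729/5000
3 3 1799/2000
4 4 8521/10000
5 5 8501/10000
6 6 8363/10000
7 7 4047/5000
8 8 7989/10000
DF(4y) = 8521/10000 ≈ 0.852100

step 1 [1y] zero: DF = P = 1929/2000 ≈ 0.964500
step 2 [2y] zero: DF = P = 4729/5000 ≈ 0.945800
step 3 [3y] zero: DF = P = 1799/2000 ≈ 0.899500
step 4 [4y] zero: DF = P = 8521/10000 ≈ 0.852100
step 5 [5y] zero: DF = P = 8501/10000 ≈ 0.850100
step 6 [6y] swap r/1=1637/53483: DF=(1 − 1637/53483·(0.964500+0.945800+0.899500+0.852100+0.850100))/(1+1637/53483) = 8363/10000 ≈ 0.836300
step 7 [7y] bond c/1=9/400: DF=(3791793/4000000 − 9/400·(0.964500+0.945800+0.899500+0.852100+0.850100+0.836300))/(1+9/400) = 4047/5000 ≈ 0.809400
step 8 [8y] bond c/1=3/200: DF=(903249/1000000 − 3/200·(0.964500+0.945800+0.899500+0.852100+0.850100+0.836300+0.809400))/(1+3/200) = 7989/10000 ≈ 0.798900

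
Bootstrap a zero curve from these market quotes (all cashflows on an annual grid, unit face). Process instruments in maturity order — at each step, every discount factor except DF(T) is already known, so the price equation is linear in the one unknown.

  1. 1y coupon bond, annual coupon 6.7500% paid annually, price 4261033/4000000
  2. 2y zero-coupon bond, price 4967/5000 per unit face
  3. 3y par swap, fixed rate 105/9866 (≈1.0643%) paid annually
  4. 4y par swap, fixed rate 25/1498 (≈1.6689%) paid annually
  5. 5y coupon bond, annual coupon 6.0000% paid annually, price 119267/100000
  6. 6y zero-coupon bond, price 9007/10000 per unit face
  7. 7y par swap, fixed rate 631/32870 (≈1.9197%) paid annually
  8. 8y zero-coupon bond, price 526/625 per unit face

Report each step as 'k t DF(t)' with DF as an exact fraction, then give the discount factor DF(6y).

step 1 [1y] bond c/1=27/400: DF=(4261033/4000000 − 27/400·(0))/(1+27/400) = 9979/10000 ≈ 0.997900
step 2 [2y] zero: DF = P = 4967/5000 ≈ 0.993400
step 3 [3y] swap r/1=105/9866: DF=(1 − 105/9866·(0.997900+0.993400))/(1+105/9866) = 1937/2000 ≈ 0.968500
step 4 [4y] swap r/1=25/1498: DF=(1 − 25/1498·(0.997900+0.993400+0.968500))/(1+25/1498) = 187/200 ≈ 0.935000
step 5 [5y] bond c/1=3/50: DF=(119267/100000 − 3/50·(0.997900+0.993400+0.968500+0.935000))/(1+3/50) = 9047/10000 ≈ 0.904700
step 6 [6y] zero: DF = P = 9007/10000 ≈ 0.900700
step 7 [7y] swap r/1=631/32870: DF=(1 − 631/32870·(0.997900+0.993400+0.968500+0.935000+0.904700+0.900700))/(1+631/32870) = 4369/5000 ≈ 0.873800
step 8 [8y] zero: DF = P = 526/625 ≈ 0.841600

1 1 9979/10000
2 2 4967/5000
3 3 1937/2000
4 4 187/200
5 5 9047/10000
6 6 9007/10000
7 7 4369/5000
8 8 526/625
DF(6y) = 9007/10000 ≈ 0.900700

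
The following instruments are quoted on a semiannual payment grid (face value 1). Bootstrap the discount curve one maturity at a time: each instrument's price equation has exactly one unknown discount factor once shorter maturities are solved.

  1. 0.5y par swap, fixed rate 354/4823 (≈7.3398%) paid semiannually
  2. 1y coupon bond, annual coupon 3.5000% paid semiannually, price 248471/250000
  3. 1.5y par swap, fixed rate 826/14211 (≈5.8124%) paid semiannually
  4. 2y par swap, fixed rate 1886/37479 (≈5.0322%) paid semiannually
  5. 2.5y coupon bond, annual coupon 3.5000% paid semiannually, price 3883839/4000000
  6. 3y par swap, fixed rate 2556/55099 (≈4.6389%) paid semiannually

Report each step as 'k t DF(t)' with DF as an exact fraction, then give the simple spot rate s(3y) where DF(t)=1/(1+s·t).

1 1/2 4823/5000
2 1 4801/5000
3 3/2 4587/5000
4 2 9057/10000
5 5/2 4449/5000
6 3 4361/5000
s(3y) = (1/(4361/5000) − 1)/(3) = 213/4361 ≈ 4.8842%

step 1 [0.5y] swap r/2=177/4823: DF=(1 − 177/4823·(0))/(1+177/4823) = 4823/5000 ≈ 0.964600
step 2 [1y] bond c/2=7/400: DF=(248471/250000 − 7/400·(0.964600))/(1+7/400) = 4801/5000 ≈ 0.960200
step 3 [1.5y] swap r/2=413/14211: DF=(1 − 413/14211·(0.964600+0.960200))/(1+413/14211) = 4587/5000 ≈ 0.917400
step 4 [2y] swap r/2=943/37479: DF=(1 − 943/37479·(0.964600+0.960200+0.917400))/(1+943/37479) = 9057/10000 ≈ 0.905700
step 5 [2.5y] bond c/2=7/400: DF=(3883839/4000000 − 7/400·(0.964600+0.960200+0.917400+0.905700))/(1+7/400) = 4449/5000 ≈ 0.889800
step 6 [3y] swap r/2=1278/55099: DF=(1 − 1278/55099·(0.964600+0.960200+0.917400+0.905700+0.889800))/(1+1278/55099) = 4361/5000 ≈ 0.872200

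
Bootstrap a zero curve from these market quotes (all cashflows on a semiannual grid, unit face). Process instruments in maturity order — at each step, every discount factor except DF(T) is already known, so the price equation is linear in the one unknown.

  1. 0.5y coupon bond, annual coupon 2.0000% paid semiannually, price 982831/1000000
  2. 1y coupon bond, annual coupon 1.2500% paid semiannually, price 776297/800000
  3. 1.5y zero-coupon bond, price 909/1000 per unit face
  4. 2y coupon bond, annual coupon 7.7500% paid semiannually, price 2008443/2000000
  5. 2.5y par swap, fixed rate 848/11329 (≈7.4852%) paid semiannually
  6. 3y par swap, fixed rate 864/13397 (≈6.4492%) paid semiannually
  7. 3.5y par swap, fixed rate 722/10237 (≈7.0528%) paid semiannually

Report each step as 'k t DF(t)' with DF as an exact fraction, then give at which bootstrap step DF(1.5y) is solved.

1 1/2 9731/10000
2 1 9583/10000
3 3/2 909/1000
4 2 538/625
5 5/2 519/625
6 3 517/625
7 7/2 3917/5000
DF(1.5y) is solved at step 3

step 1 [0.5y] bond c/2=1/100: DF=(982831/1000000 − 1/100·(0))/(1+1/100) = 9731/10000 ≈ 0.973100
step 2 [1y] bond c/2=1/160: DF=(776297/800000 − 1/160·(0.973100))/(1+1/160) = 9583/10000 ≈ 0.958300
step 3 [1.5y] zero: DF = P = 909/1000 ≈ 0.909000
step 4 [2y] bond c/2=31/800: DF=(2008443/2000000 − 31/800·(0.973100+0.958300+0.909000))/(1+31/800) = 538/625 ≈ 0.860800
step 5 [2.5y] swap r/2=424/11329: DF=(1 − 424/11329·(0.973100+0.958300+0.909000+0.860800))/(1+424/11329) = 519/625 ≈ 0.830400
step 6 [3y] swap r/2=432/13397: DF=(1 − 432/13397·(0.973100+0.958300+0.909000+0.860800+0.830400))/(1+432/13397) = 517/625 ≈ 0.827200
step 7 [3.5y] swap r/2=361/10237: DF=(1 − 361/10237·(0.973100+0.958300+0.909000+0.860800+0.830400+0.827200))/(1+361/10237) = 3917/5000 ≈ 0.783400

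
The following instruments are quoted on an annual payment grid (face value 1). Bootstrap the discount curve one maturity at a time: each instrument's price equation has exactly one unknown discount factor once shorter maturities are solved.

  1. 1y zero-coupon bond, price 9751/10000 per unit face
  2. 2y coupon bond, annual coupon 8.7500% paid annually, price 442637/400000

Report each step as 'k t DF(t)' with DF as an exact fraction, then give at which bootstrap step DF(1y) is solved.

step 1 [1y] zero: DF = P = 9751/10000 ≈ 0.975100
step 2 [2y] bond c/1=7/80: DF=(442637/400000 − 7/80·(0.975100))/(1+7/80) = 9391/10000 ≈ 0.939100

1 1 9751/10000
2 2 9391/10000
DF(1y) is solved at step 1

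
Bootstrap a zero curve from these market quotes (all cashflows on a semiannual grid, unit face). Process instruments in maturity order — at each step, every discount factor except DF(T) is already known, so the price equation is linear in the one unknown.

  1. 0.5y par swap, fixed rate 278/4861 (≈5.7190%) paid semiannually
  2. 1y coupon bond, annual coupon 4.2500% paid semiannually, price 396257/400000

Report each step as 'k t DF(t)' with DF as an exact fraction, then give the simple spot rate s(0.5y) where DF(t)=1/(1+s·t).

1 1/2 4861/5000
2 1 4749/5000
s(0.5y) = (1/(4861/5000) − 1)/(1/2) = 278/4861 ≈ 5.7190%

step 1 [0.5y] swap r/2=139/4861: DF=(1 − 139/4861·(0))/(1+139/4861) = 4861/5000 ≈ 0.972200
step 2 [1y] bond c/2=17/800: DF=(396257/400000 − 17/800·(0.972200))/(1+17/800) = 4749/5000 ≈ 0.949800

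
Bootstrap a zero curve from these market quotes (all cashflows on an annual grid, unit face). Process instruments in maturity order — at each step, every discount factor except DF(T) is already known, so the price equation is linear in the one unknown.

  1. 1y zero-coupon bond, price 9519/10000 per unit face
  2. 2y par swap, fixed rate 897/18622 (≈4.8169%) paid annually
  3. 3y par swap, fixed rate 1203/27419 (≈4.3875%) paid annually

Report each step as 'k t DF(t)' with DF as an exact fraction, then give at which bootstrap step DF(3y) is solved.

step 1 [1y] zero: DF = P = 9519/10000 ≈ 0.951900
step 2 [2y] swap r/1=897/18622: DF=(1 − 897/18622·(0.951900))/(1+897/18622) = 9103/10000 ≈ 0.910300
step 3 [3y] swap r/1=1203/27419: DF=(1 − 1203/27419·(0.951900+0.910300))/(1+1203/27419) = 8797/10000 ≈ 0.879700

1 1 9519/10000
2 2 9103/10000
3 3 8797/10000
DF(3y) is solved at step 3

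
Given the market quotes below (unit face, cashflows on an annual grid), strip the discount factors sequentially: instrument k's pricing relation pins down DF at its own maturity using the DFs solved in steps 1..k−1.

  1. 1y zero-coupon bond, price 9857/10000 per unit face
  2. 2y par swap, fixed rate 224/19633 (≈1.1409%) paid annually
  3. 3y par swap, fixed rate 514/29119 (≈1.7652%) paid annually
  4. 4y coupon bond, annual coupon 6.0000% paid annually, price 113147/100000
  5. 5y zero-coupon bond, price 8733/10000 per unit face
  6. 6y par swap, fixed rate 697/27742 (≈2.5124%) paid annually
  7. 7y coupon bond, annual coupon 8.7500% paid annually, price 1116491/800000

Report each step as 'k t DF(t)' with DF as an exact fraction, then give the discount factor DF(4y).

1 1 9857/10000
2 2 611/625
3 3 4743/5000
4 4 4513/5000
5 5 8733/10000
6 6 4303/5000
7 7 8369/10000
DF(4y) = 4513/5000 ≈ 0.902600

step 1 [1y] zero: DF = P = 9857/10000 ≈ 0.985700
step 2 [2y] swap r/1=224/19633: DF=(1 − 224/19633·(0.985700))/(1+224/19633) = 611/625 ≈ 0.977600
step 3 [3y] swap r/1=514/29119: DF=(1 − 514/29119·(0.985700+0.977600))/(1+514/29119) = 4743/5000 ≈ 0.948600
step 4 [4y] bond c/1=3/50: DF=(113147/100000 − 3/50·(0.985700+0.977600+0.948600))/(1+3/50) = 4513/5000 ≈ 0.902600
step 5 [5y] zero: DF = P = 8733/10000 ≈ 0.873300
step 6 [6y] swap r/1=697/27742: DF=(1 − 697/27742·(0.985700+0.977600+0.948600+0.902600+0.873300))/(1+697/27742) = 4303/5000 ≈ 0.860600
step 7 [7y] bond c/1=7/80: DF=(1116491/800000 − 7/80·(0.985700+0.977600+0.948600+0.902600+0.873300+0.860600))/(1+7/80) = 8369/10000 ≈ 0.836900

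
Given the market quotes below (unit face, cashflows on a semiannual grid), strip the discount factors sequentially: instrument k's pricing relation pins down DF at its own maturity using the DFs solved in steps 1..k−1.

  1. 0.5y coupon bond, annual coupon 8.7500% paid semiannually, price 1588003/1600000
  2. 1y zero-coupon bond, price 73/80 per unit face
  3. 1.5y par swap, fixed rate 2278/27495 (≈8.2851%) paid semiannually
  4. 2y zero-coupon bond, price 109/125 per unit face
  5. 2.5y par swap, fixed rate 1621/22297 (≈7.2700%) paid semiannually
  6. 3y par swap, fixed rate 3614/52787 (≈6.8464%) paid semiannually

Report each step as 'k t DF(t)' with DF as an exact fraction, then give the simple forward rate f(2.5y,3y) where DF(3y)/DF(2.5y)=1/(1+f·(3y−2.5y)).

1 1/2 9509/10000
2 1 73/80
3 3/2 8861/10000
4 2 109/125
5 5/2 8379/10000
6 3 8193/10000
f(2.5y,3y) = ((8379/10000)/(8193/10000) − 1)/(1/2) = 124/2731 ≈ 4.5405%

step 1 [0.5y] bond c/2=7/160: DF=(1588003/1600000 − 7/160·(0))/(1+7/160) = 9509/10000 ≈ 0.950900
step 2 [1y] zero: DF = P = 73/80 ≈ 0.912500
step 3 [1.5y] swap r/2=1139/27495: DF=(1 − 1139/27495·(0.950900+0.912500))/(1+1139/27495) = 8861/10000 ≈ 0.886100
step 4 [2y] zero: DF = P = 109/125 ≈ 0.872000
step 5 [2.5y] swap r/2=1621/44594: DF=(1 − 1621/44594·(0.950900+0.912500+0.886100+0.872000))/(1+1621/44594) = 8379/10000 ≈ 0.837900
step 6 [3y] swap r/2=1807/52787: DF=(1 − 1807/52787·(0.950900+0.912500+0.886100+0.872000+0.837900))/(1+1807/52787) = 8193/10000 ≈ 0.819300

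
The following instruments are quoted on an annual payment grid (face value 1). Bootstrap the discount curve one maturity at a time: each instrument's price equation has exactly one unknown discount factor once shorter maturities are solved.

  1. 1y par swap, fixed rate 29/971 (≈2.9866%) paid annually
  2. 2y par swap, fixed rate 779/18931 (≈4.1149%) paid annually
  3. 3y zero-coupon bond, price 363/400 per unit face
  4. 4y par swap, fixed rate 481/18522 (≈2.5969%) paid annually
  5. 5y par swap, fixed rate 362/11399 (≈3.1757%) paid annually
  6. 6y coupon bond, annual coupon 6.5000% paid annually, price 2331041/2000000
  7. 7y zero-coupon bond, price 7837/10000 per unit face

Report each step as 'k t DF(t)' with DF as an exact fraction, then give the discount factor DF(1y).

1 1 971/1000
2 2 9221/10000
3 3 363/400
4 4 4519/5000
5 5 1069/1250
6 6 8161/10000
7 7 7837/10000
DF(1y) = 971/1000 ≈ 0.971000

step 1 [1y] swap r/1=29/971: DF=(1 − 29/971·(0))/(1+29/971) = 971/1000 ≈ 0.971000
step 2 [2y] swap r/1=779/18931: DF=(1 − 779/18931·(0.971000))/(1+779/18931) = 9221/10000 ≈ 0.922100
step 3 [3y] zero: DF = P = 363/400 ≈ 0.907500
step 4 [4y] swap r/1=481/18522: DF=(1 − 481/18522·(0.971000+0.922100+0.907500))/(1+481/18522) = 4519/5000 ≈ 0.903800
step 5 [5y] swap r/1=362/11399: DF=(1 − 362/11399·(0.971000+0.922100+0.907500+0.903800))/(1+362/11399) = 1069/1250 ≈ 0.855200
step 6 [6y] bond c/1=13/200: DF=(2331041/2000000 − 13/200·(0.971000+0.922100+0.907500+0.903800+0.855200))/(1+13/200) = 8161/10000 ≈ 0.816100
step 7 [7y] zero: DF = P = 7837/10000 ≈ 0.783700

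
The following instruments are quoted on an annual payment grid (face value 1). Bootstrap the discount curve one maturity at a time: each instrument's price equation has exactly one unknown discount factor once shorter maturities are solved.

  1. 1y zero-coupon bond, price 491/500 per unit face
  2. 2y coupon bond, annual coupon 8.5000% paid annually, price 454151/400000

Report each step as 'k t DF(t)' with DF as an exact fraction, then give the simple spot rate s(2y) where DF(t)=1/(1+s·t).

1 1 491/500
2 2 1939/2000
s(2y) = (1/(1939/2000) − 1)/(2) = 61/3878 ≈ 1.5730%

step 1 [1y] zero: DF = P = 491/500 ≈ 0.982000
step 2 [2y] bond c/1=17/200: DF=(454151/400000 − 17/200·(0.982000))/(1+17/200) = 1939/2000 ≈ 0.969500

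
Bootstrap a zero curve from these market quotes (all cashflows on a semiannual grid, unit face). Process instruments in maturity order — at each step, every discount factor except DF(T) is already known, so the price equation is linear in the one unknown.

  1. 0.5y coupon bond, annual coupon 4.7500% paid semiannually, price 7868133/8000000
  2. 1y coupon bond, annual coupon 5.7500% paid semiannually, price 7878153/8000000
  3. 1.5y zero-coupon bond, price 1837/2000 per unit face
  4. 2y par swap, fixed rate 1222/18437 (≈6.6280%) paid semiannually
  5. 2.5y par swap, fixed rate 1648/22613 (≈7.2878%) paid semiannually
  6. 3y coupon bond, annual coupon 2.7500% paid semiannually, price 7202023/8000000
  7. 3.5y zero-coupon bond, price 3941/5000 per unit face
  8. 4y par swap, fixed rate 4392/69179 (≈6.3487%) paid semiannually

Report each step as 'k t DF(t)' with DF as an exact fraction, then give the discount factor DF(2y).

1 1/2 9607/10000
2 1 1163/1250
3 3/2 1837/2000
4 2 4389/5000
5 5/2 522/625
6 3 8267/10000
7 7/2 3941/5000
8 4 1951/2500
DF(2y) = 4389/5000 ≈ 0.877800

step 1 [0.5y] bond c/2=19/800: DF=(7868133/8000000 − 19/800·(0))/(1+19/800) = 9607/10000 ≈ 0.960700
step 2 [1y] bond c/2=23/800: DF=(7878153/8000000 − 23/800·(0.960700))/(1+23/800) = 1163/1250 ≈ 0.930400
step 3 [1.5y] zero: DF = P = 1837/2000 ≈ 0.918500
step 4 [2y] swap r/2=611/18437: DF=(1 − 611/18437·(0.960700+0.930400+0.918500))/(1+611/18437) = 4389/5000 ≈ 0.877800
step 5 [2.5y] swap r/2=824/22613: DF=(1 − 824/22613·(0.960700+0.930400+0.918500+0.877800))/(1+824/22613) = 522/625 ≈ 0.835200
step 6 [3y] bond c/2=11/800: DF=(7202023/8000000 − 11/800·(0.960700+0.930400+0.918500+0.877800+0.835200))/(1+11/800) = 8267/10000 ≈ 0.826700
step 7 [3.5y] zero: DF = P = 3941/5000 ≈ 0.788200
step 8 [4y] swap r/2=2196/69179: DF=(1 − 2196/69179·(0.960700+0.930400+0.918500+0.877800+0.835200+0.826700+0.788200))/(1+2196/69179) = 1951/2500 ≈ 0.780400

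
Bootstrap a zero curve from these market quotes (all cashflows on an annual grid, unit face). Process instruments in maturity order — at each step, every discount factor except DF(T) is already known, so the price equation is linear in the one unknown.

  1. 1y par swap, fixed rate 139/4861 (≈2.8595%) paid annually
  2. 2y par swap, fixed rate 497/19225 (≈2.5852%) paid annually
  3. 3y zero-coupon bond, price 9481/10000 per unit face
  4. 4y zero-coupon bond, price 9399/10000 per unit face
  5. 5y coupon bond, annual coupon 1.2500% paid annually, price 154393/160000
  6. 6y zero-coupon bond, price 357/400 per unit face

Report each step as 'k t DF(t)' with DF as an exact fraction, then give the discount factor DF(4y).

step 1 [1y] swap r/1=139/4861: DF=(1 − 139/4861·(0))/(1+139/4861) = 4861/5000 ≈ 0.972200
step 2 [2y] swap r/1=497/19225: DF=(1 − 497/19225·(0.972200))/(1+497/19225) = 9503/10000 ≈ 0.950300
step 3 [3y] zero: DF = P = 9481/10000 ≈ 0.948100
step 4 [4y] zero: DF = P = 9399/10000 ≈ 0.939900
step 5 [5y] bond c/1=1/80: DF=(154393/160000 − 1/80·(0.972200+0.950300+0.948100+0.939900))/(1+1/80) = 453/500 ≈ 0.906000
step 6 [6y] zero: DF = P = 357/400 ≈ 0.892500

1 1 4861/5000
2 2 9503/10000
3 3 9481/10000
4 4 9399/10000
5 5 453/500
6 6 357/400
DF(4y) = 9399/10000 ≈ 0.939900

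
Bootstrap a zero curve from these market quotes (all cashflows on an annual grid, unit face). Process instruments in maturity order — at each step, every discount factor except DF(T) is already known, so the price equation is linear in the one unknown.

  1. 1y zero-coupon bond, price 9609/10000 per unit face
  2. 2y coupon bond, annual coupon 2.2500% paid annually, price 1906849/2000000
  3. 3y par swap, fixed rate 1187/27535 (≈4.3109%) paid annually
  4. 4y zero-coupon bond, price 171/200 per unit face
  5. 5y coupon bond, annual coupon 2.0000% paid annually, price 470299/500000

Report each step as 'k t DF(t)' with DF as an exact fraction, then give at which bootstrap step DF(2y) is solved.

step 1 [1y] zero: DF = P = 9609/10000 ≈ 0.960900
step 2 [2y] bond c/1=9/400: DF=(1906849/2000000 − 9/400·(0.960900))/(1+9/400) = 9113/10000 ≈ 0.911300
step 3 [3y] swap r/1=1187/27535: DF=(1 − 1187/27535·(0.960900+0.911300))/(1+1187/27535) = 8813/10000 ≈ 0.881300
step 4 [4y] zero: DF = P = 171/200 ≈ 0.855000
step 5 [5y] bond c/1=1/50: DF=(470299/500000 − 1/50·(0.960900+0.911300+0.881300+0.855000))/(1+1/50) = 4257/5000 ≈ 0.851400

1 1 9609/10000
2 2 9113/10000
3 3 8813/10000
4 4 171/200
5 5 4257/5000
DF(2y) is solved at step 2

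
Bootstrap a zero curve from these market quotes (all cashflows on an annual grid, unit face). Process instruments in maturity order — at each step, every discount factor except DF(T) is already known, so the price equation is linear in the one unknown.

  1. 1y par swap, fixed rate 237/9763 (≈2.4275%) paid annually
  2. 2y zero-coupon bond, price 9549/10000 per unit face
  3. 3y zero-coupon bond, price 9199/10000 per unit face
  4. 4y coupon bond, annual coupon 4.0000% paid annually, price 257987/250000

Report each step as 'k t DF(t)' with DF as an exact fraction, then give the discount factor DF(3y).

step 1 [1y] swap r/1=237/9763: DF=(1 − 237/9763·(0))/(1+237/9763) = 9763/10000 ≈ 0.976300
step 2 [2y] zero: DF = P = 9549/10000 ≈ 0.954900
step 3 [3y] zero: DF = P = 9199/10000 ≈ 0.919900
step 4 [4y] bond c/1=1/25: DF=(257987/250000 − 1/25·(0.976300+0.954900+0.919900))/(1+1/25) = 4413/5000 ≈ 0.882600

1 1 9763/10000
2 2 9549/10000
3 3 9199/10000
4 4 4413/5000
DF(3y) = 9199/10000 ≈ 0.919900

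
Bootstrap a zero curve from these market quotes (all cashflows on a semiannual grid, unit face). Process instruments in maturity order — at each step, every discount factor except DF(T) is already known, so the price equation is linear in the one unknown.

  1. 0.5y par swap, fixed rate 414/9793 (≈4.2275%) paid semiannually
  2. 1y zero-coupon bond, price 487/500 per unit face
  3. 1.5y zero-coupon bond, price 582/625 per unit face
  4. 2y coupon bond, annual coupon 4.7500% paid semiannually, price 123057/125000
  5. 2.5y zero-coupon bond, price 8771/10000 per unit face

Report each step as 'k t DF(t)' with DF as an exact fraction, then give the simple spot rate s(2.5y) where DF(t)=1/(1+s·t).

step 1 [0.5y] swap r/2=207/9793: DF=(1 − 207/9793·(0))/(1+207/9793) = 9793/10000 ≈ 0.979300
step 2 [1y] zero: DF = P = 487/500 ≈ 0.974000
step 3 [1.5y] zero: DF = P = 582/625 ≈ 0.931200
step 4 [2y] bond c/2=19/800: DF=(123057/125000 − 19/800·(0.979300+0.974000+0.931200))/(1+19/800) = 8947/10000 ≈ 0.894700
step 5 [2.5y] zero: DF = P = 8771/10000 ≈ 0.877100

1 1/2 9793/10000
2 1 487/500
3 3/2 582/625
4 2 8947/10000
5 5/2 8771/10000
s(2.5y) = (1/(8771/10000) − 1)/(5/2) = 2458/43855 ≈ 5.6048%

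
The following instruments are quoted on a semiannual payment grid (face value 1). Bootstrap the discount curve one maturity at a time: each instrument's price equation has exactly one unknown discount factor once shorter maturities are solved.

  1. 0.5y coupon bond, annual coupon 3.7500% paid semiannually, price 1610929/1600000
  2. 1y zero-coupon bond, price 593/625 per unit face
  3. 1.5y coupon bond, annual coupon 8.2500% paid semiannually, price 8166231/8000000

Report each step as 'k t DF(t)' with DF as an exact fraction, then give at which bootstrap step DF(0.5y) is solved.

step 1 [0.5y] bond c/2=3/160: DF=(1610929/1600000 − 3/160·(0))/(1+3/160) = 9883/10000 ≈ 0.988300
step 2 [1y] zero: DF = P = 593/625 ≈ 0.948800
step 3 [1.5y] bond c/2=33/800: DF=(8166231/8000000 − 33/800·(0.988300+0.948800))/(1+33/800) = 2259/2500 ≈ 0.903600

1 1/2 9883/10000
2 1 593/625
3 3/2 2259/2500
DF(0.5y) is solved at step 1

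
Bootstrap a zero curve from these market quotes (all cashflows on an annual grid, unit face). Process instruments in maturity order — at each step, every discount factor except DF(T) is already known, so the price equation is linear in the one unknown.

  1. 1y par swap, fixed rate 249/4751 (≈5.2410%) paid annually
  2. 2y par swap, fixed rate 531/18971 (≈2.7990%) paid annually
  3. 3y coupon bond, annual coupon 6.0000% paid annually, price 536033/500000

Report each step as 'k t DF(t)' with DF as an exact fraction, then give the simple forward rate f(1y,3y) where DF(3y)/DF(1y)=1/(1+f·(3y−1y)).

1 1 4751/5000
2 2 9469/10000
3 3 113/125
f(1y,3y) = ((4751/5000)/(113/125) − 1)/(2) = 231/9040 ≈ 2.5553%

step 1 [1y] swap r/1=249/4751: DF=(1 − 249/4751·(0))/(1+249/4751) = 4751/5000 ≈ 0.950200
step 2 [2y] swap r/1=531/18971: DF=(1 − 531/18971·(0.950200))/(1+531/18971) = 9469/10000 ≈ 0.946900
step 3 [3y] bond c/1=3/50: DF=(536033/500000 − 3/50·(0.950200+0.946900))/(1+3/50) = 113/125 ≈ 0.904000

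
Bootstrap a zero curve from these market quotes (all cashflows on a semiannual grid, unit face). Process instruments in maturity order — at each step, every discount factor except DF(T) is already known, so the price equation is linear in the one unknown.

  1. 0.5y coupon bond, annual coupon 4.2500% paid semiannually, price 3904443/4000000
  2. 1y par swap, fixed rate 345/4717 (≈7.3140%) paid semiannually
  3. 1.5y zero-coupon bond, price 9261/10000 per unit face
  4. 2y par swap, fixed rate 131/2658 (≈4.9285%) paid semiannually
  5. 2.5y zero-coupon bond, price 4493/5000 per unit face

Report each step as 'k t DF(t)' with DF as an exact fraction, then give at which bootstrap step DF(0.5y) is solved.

step 1 [0.5y] bond c/2=17/800: DF=(3904443/4000000 − 17/800·(0))/(1+17/800) = 4779/5000 ≈ 0.955800
step 2 [1y] swap r/2=345/9434: DF=(1 − 345/9434·(0.955800))/(1+345/9434) = 931/1000 ≈ 0.931000
step 3 [1.5y] zero: DF = P = 9261/10000 ≈ 0.926100
step 4 [2y] swap r/2=131/5316: DF=(1 − 131/5316·(0.955800+0.931000+0.926100))/(1+131/5316) = 9083/10000 ≈ 0.908300
step 5 [2.5y] zero: DF = P = 4493/5000 ≈ 0.898600

1 1/2 4779/5000
2 1 931/1000
3 3/2 9261/10000
4 2 9083/10000
5 5/2 4493/5000
DF(0.5y) is solved at step 1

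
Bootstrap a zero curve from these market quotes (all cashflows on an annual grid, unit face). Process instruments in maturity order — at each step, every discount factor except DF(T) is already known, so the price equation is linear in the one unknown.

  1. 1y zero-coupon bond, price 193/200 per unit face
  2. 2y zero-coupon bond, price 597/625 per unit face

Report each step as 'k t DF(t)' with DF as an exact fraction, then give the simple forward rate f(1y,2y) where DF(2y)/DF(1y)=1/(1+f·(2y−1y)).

step 1 [1y] zero: DF = P = 193/200 ≈ 0.965000
step 2 [2y] zero: DF = P = 597/625 ≈ 0.955200

1 1 193/200
2 2 597/625
f(1y,2y) = ((193/200)/(597/625) − 1)/(1) = 49/4776 ≈ 1.0260%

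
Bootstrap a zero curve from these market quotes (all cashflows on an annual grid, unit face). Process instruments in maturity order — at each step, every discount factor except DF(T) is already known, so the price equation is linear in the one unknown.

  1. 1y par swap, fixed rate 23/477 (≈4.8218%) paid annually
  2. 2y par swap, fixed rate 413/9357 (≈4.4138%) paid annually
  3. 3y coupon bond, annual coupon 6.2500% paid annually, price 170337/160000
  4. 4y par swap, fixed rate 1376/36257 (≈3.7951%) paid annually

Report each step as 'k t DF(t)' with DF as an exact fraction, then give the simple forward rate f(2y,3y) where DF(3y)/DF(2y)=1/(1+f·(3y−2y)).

1 1 477/500
2 2 4587/5000
3 3 8919/10000
4 4 539/625
f(2y,3y) = ((4587/5000)/(8919/10000) − 1)/(1) = 85/2973 ≈ 2.8591%

step 1 [1y] swap r/1=23/477: DF=(1 − 23/477·(0))/(1+23/477) = 477/500 ≈ 0.954000
step 2 [2y] swap r/1=413/9357: DF=(1 − 413/9357·(0.954000))/(1+413/9357) = 4587/5000 ≈ 0.917400
step 3 [3y] bond c/1=1/16: DF=(170337/160000 − 1/16·(0.954000+0.917400))/(1+1/16) = 8919/10000 ≈ 0.891900
step 4 [4y] swap r/1=1376/36257: DF=(1 − 1376/36257·(0.954000+0.917400+0.891900))/(1+1376/36257) = 539/625 ≈ 0.862400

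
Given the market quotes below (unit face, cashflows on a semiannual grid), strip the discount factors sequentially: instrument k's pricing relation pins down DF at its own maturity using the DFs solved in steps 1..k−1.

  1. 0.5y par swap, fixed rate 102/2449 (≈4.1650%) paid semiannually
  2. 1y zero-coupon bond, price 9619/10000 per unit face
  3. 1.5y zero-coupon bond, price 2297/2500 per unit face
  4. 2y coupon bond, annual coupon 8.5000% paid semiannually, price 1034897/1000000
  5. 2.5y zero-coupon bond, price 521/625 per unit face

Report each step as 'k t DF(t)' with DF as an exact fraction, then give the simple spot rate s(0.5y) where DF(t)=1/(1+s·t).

step 1 [0.5y] swap r/2=51/2449: DF=(1 − 51/2449·(0))/(1+51/2449) = 2449/2500 ≈ 0.979600
step 2 [1y] zero: DF = P = 9619/10000 ≈ 0.961900
step 3 [1.5y] zero: DF = P = 2297/2500 ≈ 0.918800
step 4 [2y] bond c/2=17/400: DF=(1034897/1000000 − 17/400·(0.979600+0.961900+0.918800))/(1+17/400) = 8761/10000 ≈ 0.876100
step 5 [2.5y] zero: DF = P = 521/625 ≈ 0.833600

1 1/2 2449/2500
2 1 9619/10000
3 3/2 2297/2500
4 2 8761/10000
5 5/2 521/625
s(0.5y) = (1/(2449/2500) − 1)/(1/2) = 102/2449 ≈ 4.1650%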